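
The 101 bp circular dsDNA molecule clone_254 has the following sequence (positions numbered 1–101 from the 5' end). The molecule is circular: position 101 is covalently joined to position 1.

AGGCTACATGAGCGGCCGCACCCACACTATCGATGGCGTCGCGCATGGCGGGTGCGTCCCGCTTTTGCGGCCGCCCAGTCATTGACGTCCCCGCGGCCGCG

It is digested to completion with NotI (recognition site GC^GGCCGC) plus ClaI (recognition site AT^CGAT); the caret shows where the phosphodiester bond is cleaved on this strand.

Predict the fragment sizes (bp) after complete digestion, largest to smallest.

NotI sites (GCGGCCGC) start at positions 12, 67, 93.
NotI cuts after base 2 of each site, so after positions 13, 68, 94.
The ClaI site (ATCGAT) starts at position 29.
ClaI cuts after base 2 of each site, so after position 30.
Combined cut positions: 13, 30, 68, 94.
Circular molecule, 4 cuts → 4 fragments:
  14–30 → 17 bp
  31–68 → 38 bp
  69–94 → 26 bp
  95–101 then 1–13 → 7 + 13 = 20 bp
Sorted largest to smallest: 38, 26, 20, 17 bp.

38, 26, 20, 17 bp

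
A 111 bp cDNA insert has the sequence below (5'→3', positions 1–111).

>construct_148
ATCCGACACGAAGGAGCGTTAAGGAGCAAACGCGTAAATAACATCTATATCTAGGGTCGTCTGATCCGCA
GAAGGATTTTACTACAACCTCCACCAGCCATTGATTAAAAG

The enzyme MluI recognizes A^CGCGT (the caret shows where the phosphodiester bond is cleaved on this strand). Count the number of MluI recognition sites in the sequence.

ACGCGT occurs starting at position 30.
MluI cuts at 1 site.

1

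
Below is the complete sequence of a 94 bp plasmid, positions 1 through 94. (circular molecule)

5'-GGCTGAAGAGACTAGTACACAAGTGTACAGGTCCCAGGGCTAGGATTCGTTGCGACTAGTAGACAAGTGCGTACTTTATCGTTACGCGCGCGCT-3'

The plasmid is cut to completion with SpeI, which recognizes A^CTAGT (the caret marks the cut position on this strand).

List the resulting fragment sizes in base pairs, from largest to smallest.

50, 44 bp

SpeI sites (ACTAGT) start at positions 11, 55.
SpeI cuts after the first base of each site, so after positions 11, 55.
Circular molecule, 2 cuts → 2 fragments:
  12–55 → 44 bp
  56–94 then 1–11 → 39 + 11 = 50 bp
Sorted largest to smallest: 50, 44 bp.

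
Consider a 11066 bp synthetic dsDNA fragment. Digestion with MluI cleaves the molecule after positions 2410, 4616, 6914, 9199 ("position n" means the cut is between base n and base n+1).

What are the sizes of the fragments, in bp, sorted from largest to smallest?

2410, 2298, 2285, 2206, 1867 bp

Linear molecule, 4 cuts → 5 fragments:
  2410 − 0 = 2410 bp
  4616 − 2410 = 2206 bp
  6914 − 4616 = 2298 bp
  9199 − 6914 = 2285 bp
  11066 − 9199 = 1867 bp
Sorted largest to smallest: 2410, 2298, 2285, 2206, 1867 bp.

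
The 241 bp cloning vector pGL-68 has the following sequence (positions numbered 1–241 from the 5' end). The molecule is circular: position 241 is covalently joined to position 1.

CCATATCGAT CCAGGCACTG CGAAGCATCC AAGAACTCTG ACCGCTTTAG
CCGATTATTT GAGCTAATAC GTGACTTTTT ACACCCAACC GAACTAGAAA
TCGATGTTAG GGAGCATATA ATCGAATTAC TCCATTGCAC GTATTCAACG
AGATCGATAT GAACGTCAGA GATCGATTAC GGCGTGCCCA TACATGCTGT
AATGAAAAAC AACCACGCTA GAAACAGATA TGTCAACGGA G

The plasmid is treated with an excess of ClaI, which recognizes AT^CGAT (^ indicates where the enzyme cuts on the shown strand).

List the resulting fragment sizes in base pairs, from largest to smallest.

95, 74, 53, 19 bp

ClaI sites (ATCGAT) start at positions 5, 100, 153, 172.
ClaI cuts after base 2 of each site, so after positions 6, 101, 154, 173.
Circular molecule, 4 cuts → 4 fragments:
  7–101 → 95 bp
  102–154 → 53 bp
  155–173 → 19 bp
  174–241 then 1–6 → 68 + 6 = 74 bp
Sorted largest to smallest: 95, 74, 53, 19 bp.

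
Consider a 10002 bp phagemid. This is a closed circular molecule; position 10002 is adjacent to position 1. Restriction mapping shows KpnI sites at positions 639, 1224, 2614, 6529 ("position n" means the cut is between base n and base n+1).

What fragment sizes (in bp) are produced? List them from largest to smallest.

4112, 3915, 1390, 585 bp

Circular molecule, 4 cuts → 4 fragments:
  1224 − 639 = 585 bp
  2614 − 1224 = 1390 bp
  6529 − 2614 = 3915 bp
  wrap: 10002 − 6529 + 639 = 4112 bp
Sorted largest to smallest: 4112, 3915, 1390, 585 bp.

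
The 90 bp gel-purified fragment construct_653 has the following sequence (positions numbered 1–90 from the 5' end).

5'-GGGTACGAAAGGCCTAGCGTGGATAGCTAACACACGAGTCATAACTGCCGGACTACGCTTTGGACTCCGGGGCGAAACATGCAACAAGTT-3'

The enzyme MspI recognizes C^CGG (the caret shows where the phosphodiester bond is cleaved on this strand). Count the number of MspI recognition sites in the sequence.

2

CCGG occurs starting at positions 48, 67.
MspI cuts at 2 sites.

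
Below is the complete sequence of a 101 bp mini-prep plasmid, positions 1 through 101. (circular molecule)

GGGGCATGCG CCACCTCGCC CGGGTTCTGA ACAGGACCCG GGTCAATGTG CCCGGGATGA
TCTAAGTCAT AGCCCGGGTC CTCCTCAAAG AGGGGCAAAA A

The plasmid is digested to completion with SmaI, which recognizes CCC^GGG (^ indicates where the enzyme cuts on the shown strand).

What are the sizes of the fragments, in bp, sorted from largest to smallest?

47, 22, 18, 14 bp

SmaI sites (CCCGGG) start at positions 19, 37, 51, 73.
SmaI cuts after base 3 of each site, so after positions 21, 39, 53, 75.
Circular molecule, 4 cuts → 4 fragments:
  22–39 → 18 bp
  40–53 → 14 bp
  54–75 → 22 bp
  76–101 then 1–21 → 26 + 21 = 47 bp
Sorted largest to smallest: 47, 22, 18, 14 bp.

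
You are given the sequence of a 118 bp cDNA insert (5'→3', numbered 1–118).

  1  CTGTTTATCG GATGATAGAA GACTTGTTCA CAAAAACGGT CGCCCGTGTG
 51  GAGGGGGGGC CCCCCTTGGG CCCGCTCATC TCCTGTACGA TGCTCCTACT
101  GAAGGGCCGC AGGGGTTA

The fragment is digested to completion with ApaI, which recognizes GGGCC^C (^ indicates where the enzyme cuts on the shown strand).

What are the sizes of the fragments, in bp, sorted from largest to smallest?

ApaI sites (GGGCCC) start at positions 57, 68.
ApaI cuts after base 5 of each site (before the last base), so after positions 61, 72.
Linear molecule, 2 cuts → 3 fragments:
  1–61 → 61 bp
  62–72 → 11 bp
  73–118 → 46 bp
Sorted largest to smallest: 61, 46, 11 bp.

61, 46, 11 bp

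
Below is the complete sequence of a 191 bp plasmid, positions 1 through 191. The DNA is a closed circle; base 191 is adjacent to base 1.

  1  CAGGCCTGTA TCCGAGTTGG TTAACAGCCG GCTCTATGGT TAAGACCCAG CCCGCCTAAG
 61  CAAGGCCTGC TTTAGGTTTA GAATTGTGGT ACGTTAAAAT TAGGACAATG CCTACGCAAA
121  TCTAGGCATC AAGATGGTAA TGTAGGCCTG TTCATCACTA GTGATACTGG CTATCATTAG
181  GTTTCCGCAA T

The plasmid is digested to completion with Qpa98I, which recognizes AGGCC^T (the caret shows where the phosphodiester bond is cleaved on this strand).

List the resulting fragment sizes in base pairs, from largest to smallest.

81, 61, 49 bp

Qpa98I sites (AGGCCT) start at positions 2, 63, 144.
Qpa98I cuts after base 5 of each site (before the last base), so after positions 6, 67, 148.
Circular molecule, 3 cuts → 3 fragments:
  7–67 → 61 bp
  68–148 → 81 bp
  149–191 then 1–6 → 43 + 6 = 49 bp
Sorted largest to smallest: 81, 61, 49 bp.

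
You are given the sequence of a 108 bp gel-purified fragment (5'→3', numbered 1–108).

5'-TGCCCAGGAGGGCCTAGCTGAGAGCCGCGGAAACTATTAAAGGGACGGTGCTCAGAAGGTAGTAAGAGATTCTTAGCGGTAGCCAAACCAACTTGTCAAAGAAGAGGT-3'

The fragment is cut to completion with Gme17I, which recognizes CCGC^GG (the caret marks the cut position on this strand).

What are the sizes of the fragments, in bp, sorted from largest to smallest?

80, 28 bp

The Gme17I site (CCGCGG) starts at position 25.
Gme17I cuts after base 4 of each site, so after position 28.
Linear molecule, 1 cut → 2 fragments:
  1–28 → 28 bp
  29–108 → 80 bp
Sorted largest to smallest: 80, 28 bp.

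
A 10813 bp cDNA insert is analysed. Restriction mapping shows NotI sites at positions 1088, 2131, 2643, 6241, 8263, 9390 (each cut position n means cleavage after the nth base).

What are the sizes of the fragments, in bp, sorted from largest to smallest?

3598, 2022, 1423, 1127, 1088, 1043, 512 bp

Linear molecule, 6 cuts → 7 fragments:
  1088 − 0 = 1088 bp
  2131 − 1088 = 1043 bp
  2643 − 2131 = 512 bp
  6241 − 2643 = 3598 bp
  8263 − 6241 = 2022 bp
  9390 − 8263 = 1127 bp
  10813 − 9390 = 1423 bp
Sorted largest to smallest: 3598, 2022, 1423, 1127, 1088, 1043, 512 bp.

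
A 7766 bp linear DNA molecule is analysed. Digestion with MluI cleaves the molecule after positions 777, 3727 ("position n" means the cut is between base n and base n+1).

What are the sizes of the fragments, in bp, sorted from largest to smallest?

4039, 2950, 777 bp

Linear molecule, 2 cuts → 3 fragments:
  777 − 0 = 777 bp
  3727 − 777 = 2950 bp
  7766 − 3727 = 4039 bp
Sorted largest to smallest: 4039, 2950, 777 bp.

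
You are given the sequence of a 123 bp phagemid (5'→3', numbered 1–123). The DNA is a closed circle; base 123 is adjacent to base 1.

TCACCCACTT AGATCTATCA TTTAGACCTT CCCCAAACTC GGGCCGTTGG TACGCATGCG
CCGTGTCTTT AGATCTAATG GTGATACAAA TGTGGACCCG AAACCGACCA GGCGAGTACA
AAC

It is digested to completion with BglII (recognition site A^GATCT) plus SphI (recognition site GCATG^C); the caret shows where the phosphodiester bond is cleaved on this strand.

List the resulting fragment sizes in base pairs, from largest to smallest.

63, 47, 13 bp

BglII sites (AGATCT) start at positions 11, 71.
BglII cuts after the first base of each site, so after positions 11, 71.
The SphI site (GCATGC) starts at position 54.
SphI cuts after base 5 of each site (before the last base), so after position 58.
Combined cut positions: 11, 58, 71.
Circular molecule, 3 cuts → 3 fragments:
  12–58 → 47 bp
  59–71 → 13 bp
  72–123 then 1–11 → 52 + 11 = 63 bp
Sorted largest to smallest: 63, 47, 13 bp.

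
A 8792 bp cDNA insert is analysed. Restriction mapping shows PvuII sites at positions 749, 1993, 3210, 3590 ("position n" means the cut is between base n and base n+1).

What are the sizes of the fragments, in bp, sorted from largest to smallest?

5202, 1244, 1217, 749, 380 bp

Linear molecule, 4 cuts → 5 fragments:
  749 − 0 = 749 bp
  1993 − 749 = 1244 bp
  3210 − 1993 = 1217 bp
  3590 − 3210 = 380 bp
  8792 − 3590 = 5202 bp
Sorted largest to smallest: 5202, 1244, 1217, 749, 380 bp.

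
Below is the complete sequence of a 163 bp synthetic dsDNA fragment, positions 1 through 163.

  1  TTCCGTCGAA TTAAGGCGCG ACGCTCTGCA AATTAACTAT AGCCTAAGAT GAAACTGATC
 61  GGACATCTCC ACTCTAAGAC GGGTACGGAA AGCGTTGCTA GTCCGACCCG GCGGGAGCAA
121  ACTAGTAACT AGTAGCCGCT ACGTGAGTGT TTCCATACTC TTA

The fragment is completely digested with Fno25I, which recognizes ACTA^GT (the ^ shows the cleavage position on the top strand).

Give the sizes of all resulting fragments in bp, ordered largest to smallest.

124, 32, 7 bp

Fno25I sites (ACTAGT) start at positions 121, 128.
Fno25I cuts after base 4 of each site, so after positions 124, 131.
Linear molecule, 2 cuts → 3 fragments:
  1–124 → 124 bp
  125–131 → 7 bp
  132–163 → 32 bp
Sorted largest to smallest: 124, 32, 7 bp.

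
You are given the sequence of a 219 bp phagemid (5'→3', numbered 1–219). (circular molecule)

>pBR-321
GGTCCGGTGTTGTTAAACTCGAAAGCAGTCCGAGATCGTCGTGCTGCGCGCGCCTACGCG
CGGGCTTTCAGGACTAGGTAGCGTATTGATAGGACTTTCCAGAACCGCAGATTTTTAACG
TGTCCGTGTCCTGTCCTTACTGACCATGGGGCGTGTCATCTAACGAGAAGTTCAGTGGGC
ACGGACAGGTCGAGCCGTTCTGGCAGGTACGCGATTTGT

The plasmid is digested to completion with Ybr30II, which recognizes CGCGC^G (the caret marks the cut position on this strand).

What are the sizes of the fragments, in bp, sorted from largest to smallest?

Ybr30II sites (CGCGCG) start at positions 47, 57.
Ybr30II cuts after base 5 of each site (before the last base), so after positions 51, 61.
Circular molecule, 2 cuts → 2 fragments:
  52–61 → 10 bp
  62–219 then 1–51 → 158 + 51 = 209 bp
Sorted largest to smallest: 209, 10 bp.

209, 10 bp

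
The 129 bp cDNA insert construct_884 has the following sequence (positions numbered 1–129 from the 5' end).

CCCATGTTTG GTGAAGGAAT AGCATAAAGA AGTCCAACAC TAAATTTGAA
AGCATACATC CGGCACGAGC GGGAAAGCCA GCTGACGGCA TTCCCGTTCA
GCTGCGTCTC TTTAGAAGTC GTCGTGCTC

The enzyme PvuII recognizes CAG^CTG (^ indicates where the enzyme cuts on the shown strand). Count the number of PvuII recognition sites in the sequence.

CAGCTG occurs starting at positions 79, 99.
PvuII cuts at 2 sites.

2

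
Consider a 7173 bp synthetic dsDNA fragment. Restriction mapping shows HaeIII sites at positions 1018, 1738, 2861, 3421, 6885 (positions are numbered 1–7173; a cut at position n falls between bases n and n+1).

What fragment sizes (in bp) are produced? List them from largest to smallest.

3464, 1123, 1018, 720, 560, 288 bp

Linear molecule, 5 cuts → 6 fragments:
  1018 − 0 = 1018 bp
  1738 − 1018 = 720 bp
  2861 − 1738 = 1123 bp
  3421 − 2861 = 560 bp
  6885 − 3421 = 3464 bp
  7173 − 6885 = 288 bp
Sorted largest to smallest: 3464, 1123, 1018, 720, 560, 288 bp.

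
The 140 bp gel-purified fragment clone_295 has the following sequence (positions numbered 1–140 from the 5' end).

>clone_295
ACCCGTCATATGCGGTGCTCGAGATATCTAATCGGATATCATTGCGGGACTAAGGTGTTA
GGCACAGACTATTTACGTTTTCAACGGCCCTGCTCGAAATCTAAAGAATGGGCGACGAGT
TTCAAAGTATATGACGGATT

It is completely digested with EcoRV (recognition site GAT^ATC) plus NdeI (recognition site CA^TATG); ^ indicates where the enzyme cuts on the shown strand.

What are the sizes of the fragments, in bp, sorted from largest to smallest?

EcoRV sites (GATATC) start at positions 23, 35.
EcoRV cuts after base 3 of each site, so after positions 25, 37.
The NdeI site (CATATG) starts at position 7.
NdeI cuts after base 2 of each site, so after position 8.
Combined cut positions: 8, 25, 37.
Linear molecule, 3 cuts → 4 fragments:
  1–8 → 8 bp
  9–25 → 17 bp
  26–37 → 12 bp
  38–140 → 103 bp
Sorted largest to smallest: 103, 17, 12, 8 bp.

103, 17, 12, 8 bp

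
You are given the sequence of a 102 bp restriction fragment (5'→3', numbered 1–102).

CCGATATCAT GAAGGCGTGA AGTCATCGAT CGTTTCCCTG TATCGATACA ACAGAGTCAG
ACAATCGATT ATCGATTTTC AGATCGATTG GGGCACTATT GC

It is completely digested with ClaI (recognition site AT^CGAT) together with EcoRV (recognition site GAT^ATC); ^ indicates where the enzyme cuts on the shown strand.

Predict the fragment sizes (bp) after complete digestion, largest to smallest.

ClaI sites (ATCGAT) start at positions 25, 42, 64, 71, 83.
ClaI cuts after base 2 of each site, so after positions 26, 43, 65, 72, 84.
The EcoRV site (GATATC) starts at position 3.
EcoRV cuts after base 3 of each site, so after position 5.
Combined cut positions: 5, 26, 43, 65, 72, 84.
Linear molecule, 6 cuts → 7 fragments:
  1–5 → 5 bp
  6–26 → 21 bp
  27–43 → 17 bp
  44–65 → 22 bp
  66–72 → 7 bp
  73–84 → 12 bp
  85–102 → 18 bp
Sorted largest to smallest: 22, 21, 18, 17, 12, 7, 5 bp.

22, 21, 18, 17, 12, 7, 5 bp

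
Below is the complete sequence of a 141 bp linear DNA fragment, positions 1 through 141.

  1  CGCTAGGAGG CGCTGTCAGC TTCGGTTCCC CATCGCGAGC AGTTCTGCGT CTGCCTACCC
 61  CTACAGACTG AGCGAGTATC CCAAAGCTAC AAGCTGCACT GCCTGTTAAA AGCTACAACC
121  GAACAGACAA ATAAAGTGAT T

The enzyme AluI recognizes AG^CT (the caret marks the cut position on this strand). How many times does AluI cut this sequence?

4

AGCT occurs starting at positions 18, 85, 92, 111.
AluI cuts at 4 sites.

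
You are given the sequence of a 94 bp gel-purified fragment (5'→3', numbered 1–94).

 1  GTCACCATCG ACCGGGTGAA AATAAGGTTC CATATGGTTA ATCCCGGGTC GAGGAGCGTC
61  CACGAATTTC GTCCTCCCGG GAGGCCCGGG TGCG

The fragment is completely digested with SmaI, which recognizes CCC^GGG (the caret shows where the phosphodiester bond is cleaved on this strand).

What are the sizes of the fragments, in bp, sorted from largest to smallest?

45, 33, 9, 7 bp

SmaI sites (CCCGGG) start at positions 43, 76, 85.
SmaI cuts after base 3 of each site, so after positions 45, 78, 87.
Linear molecule, 3 cuts → 4 fragments:
  1–45 → 45 bp
  46–78 → 33 bp
  79–87 → 9 bp
  88–94 → 7 bp
Sorted largest to smallest: 45, 33, 9, 7 bp.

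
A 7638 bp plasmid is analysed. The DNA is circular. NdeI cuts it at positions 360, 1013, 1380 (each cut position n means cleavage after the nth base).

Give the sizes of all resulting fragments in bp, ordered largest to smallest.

Circular molecule, 3 cuts → 3 fragments:
  1013 − 360 = 653 bp
  1380 − 1013 = 367 bp
  wrap: 7638 − 1380 + 360 = 6618 bp
Sorted largest to smallest: 6618, 653, 367 bp.

6618, 653, 367 bp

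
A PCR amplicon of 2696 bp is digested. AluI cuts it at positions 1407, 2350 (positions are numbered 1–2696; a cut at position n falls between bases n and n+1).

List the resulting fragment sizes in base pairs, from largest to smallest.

Linear molecule, 2 cuts → 3 fragments:
  1407 − 0 = 1407 bp
  2350 − 1407 = 943 bp
  2696 − 2350 = 346 bp
Sorted largest to smallest: 1407, 943, 346 bp.

1407, 943, 346 bp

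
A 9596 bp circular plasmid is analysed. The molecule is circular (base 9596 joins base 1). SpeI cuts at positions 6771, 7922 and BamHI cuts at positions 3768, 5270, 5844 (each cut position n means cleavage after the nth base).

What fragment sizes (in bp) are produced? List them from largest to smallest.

Combined cut positions (sorted): 3768, 5270, 5844, 6771, 7922.
Circular molecule, 5 cuts → 5 fragments:
  5270 − 3768 = 1502 bp
  5844 − 5270 = 574 bp
  6771 − 5844 = 927 bp
  7922 − 6771 = 1151 bp
  wrap: 9596 − 7922 + 3768 = 5442 bp
Sorted largest to smallest: 5442, 1502, 1151, 927, 574 bp.

5442, 1502, 1151, 927, 574 bp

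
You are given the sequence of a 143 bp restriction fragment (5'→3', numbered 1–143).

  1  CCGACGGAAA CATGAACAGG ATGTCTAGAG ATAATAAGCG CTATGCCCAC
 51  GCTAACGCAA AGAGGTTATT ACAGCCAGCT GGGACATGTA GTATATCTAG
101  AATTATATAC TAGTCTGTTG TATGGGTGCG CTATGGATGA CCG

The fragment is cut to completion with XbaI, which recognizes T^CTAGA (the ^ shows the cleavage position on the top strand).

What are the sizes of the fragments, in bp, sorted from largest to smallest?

XbaI sites (TCTAGA) start at positions 24, 96.
XbaI cuts after the first base of each site, so after positions 24, 96.
Linear molecule, 2 cuts → 3 fragments:
  1–24 → 24 bp
  25–96 → 72 bp
  97–143 → 47 bp
Sorted largest to smallest: 72, 47, 24 bp.

72, 47, 24 bp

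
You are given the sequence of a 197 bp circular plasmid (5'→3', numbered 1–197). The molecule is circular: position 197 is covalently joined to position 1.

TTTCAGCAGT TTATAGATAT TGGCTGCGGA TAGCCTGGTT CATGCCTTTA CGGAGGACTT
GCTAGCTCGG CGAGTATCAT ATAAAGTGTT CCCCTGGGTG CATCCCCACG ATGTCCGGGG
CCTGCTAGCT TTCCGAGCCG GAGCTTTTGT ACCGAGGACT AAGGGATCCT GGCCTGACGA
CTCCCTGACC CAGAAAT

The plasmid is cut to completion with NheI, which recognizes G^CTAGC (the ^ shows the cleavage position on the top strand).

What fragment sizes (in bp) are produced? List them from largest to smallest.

NheI sites (GCTAGC) start at positions 61, 124.
NheI cuts after the first base of each site, so after positions 61, 124.
Circular molecule, 2 cuts → 2 fragments:
  62–124 → 63 bp
  125–197 then 1–61 → 73 + 61 = 134 bp
Sorted largest to smallest: 134, 63 bp.

134, 63 bp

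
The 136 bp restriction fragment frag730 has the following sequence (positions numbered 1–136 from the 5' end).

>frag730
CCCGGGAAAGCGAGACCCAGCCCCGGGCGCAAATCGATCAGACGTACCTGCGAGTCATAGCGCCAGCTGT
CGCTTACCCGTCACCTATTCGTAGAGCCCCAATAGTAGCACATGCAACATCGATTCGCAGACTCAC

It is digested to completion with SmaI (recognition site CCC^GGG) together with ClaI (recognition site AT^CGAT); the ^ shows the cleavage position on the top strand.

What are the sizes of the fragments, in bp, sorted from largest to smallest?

86, 21, 16, 10, 3 bp

SmaI sites (CCCGGG) start at positions 1, 22.
SmaI cuts after base 3 of each site, so after positions 3, 24.
ClaI sites (ATCGAT) start at positions 33, 119.
ClaI cuts after base 2 of each site, so after positions 34, 120.
Combined cut positions: 3, 24, 34, 120.
Linear molecule, 4 cuts → 5 fragments:
  1–3 → 3 bp
  4–24 → 21 bp
  25–34 → 10 bp
  35–120 → 86 bp
  121–136 → 16 bp
Sorted largest to smallest: 86, 21, 16, 10, 3 bp.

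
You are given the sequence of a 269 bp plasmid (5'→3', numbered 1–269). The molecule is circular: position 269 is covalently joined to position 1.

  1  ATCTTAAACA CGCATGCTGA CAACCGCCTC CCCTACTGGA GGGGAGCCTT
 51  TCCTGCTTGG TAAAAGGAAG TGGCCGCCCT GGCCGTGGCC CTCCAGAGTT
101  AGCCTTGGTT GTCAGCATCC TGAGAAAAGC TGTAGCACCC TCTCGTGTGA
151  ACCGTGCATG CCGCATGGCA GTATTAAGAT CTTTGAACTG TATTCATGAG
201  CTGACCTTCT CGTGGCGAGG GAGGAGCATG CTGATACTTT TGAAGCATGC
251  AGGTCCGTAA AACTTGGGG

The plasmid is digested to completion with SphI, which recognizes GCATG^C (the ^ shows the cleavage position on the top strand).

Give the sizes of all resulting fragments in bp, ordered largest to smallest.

SphI sites (GCATGC) start at positions 12, 156, 226, 245.
SphI cuts after base 5 of each site (before the last base), so after positions 16, 160, 230, 249.
Circular molecule, 4 cuts → 4 fragments:
  17–160 → 144 bp
  161–230 → 70 bp
  231–249 → 19 bp
  250–269 then 1–16 → 20 + 16 = 36 bp
Sorted largest to smallest: 144, 70, 36, 19 bp.

144, 70, 36, 19 bp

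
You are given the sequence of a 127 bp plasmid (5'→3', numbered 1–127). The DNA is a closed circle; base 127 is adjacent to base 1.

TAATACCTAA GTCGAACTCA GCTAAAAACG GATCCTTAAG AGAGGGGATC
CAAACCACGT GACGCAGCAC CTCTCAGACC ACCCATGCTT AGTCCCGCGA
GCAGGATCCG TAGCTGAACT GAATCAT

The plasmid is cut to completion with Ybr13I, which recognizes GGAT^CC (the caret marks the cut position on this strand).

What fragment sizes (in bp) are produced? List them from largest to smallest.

Ybr13I sites (GGATCC) start at positions 30, 46, 104.
Ybr13I cuts after base 4 of each site, so after positions 33, 49, 107.
Circular molecule, 3 cuts → 3 fragments:
  34–49 → 16 bp
  50–107 → 58 bp
  108–127 then 1–33 → 20 + 33 = 53 bp
Sorted largest to smallest: 58, 53, 16 bp.

58, 53, 16 bp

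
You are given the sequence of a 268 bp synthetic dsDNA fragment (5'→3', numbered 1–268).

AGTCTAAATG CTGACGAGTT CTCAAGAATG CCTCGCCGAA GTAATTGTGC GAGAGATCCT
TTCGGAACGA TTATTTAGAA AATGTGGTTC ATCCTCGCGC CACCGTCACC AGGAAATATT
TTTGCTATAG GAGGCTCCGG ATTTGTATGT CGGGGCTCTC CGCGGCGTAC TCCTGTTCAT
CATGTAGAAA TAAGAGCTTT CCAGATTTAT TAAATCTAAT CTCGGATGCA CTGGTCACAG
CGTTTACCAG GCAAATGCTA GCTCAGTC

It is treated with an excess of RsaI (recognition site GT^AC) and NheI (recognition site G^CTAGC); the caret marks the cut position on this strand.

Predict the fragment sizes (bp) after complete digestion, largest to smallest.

168, 89, 11 bp

The RsaI site (GTAC) starts at position 167.
RsaI cuts after base 2 of each site, so after position 168.
The NheI site (GCTAGC) starts at position 257.
NheI cuts after the first base of each site, so after position 257.
Combined cut positions: 168, 257.
Linear molecule, 2 cuts → 3 fragments:
  1–168 → 168 bp
  169–257 → 89 bp
  258–268 → 11 bp
Sorted largest to smallest: 168, 89, 11 bp.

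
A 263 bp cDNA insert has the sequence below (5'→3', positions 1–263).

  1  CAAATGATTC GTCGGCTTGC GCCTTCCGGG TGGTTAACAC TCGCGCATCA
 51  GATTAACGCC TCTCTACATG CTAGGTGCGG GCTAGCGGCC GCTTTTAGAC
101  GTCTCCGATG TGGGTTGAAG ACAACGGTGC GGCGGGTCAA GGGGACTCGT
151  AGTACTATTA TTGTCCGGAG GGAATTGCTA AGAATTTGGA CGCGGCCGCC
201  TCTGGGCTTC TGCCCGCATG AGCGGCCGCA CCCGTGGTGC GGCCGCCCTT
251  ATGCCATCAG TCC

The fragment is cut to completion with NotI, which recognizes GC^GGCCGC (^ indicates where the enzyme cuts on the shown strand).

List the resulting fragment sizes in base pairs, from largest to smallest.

107, 86, 30, 23, 17 bp

NotI sites (GCGGCCGC) start at positions 85, 192, 222, 239.
NotI cuts after base 2 of each site, so after positions 86, 193, 223, 240.
Linear molecule, 4 cuts → 5 fragments:
  1–86 → 86 bp
  87–193 → 107 bp
  194–223 → 30 bp
  224–240 → 17 bp
  241–263 → 23 bp
Sorted largest to smallest: 107, 86, 30, 23, 17 bp.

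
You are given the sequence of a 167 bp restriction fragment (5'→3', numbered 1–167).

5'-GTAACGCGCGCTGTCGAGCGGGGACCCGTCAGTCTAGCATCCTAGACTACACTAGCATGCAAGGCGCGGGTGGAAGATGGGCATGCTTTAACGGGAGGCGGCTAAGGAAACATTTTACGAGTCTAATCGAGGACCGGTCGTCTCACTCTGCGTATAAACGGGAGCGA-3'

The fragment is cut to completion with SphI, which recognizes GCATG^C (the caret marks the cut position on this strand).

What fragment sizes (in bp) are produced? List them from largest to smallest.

SphI sites (GCATGC) start at positions 55, 81.
SphI cuts after base 5 of each site (before the last base), so after positions 59, 85.
Linear molecule, 2 cuts → 3 fragments:
  1–59 → 59 bp
  60–85 → 26 bp
  86–167 → 82 bp
Sorted largest to smallest: 82, 59, 26 bp.

82, 59, 26 bp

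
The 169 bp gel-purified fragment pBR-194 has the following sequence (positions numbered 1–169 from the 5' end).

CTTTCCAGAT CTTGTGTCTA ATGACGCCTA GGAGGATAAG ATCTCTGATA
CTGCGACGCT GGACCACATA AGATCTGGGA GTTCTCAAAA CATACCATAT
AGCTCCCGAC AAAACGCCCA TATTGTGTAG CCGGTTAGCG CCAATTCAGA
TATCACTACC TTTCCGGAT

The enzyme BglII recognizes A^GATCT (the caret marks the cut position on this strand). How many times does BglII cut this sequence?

3

AGATCT occurs starting at positions 7, 39, 71.
BglII cuts at 3 sites.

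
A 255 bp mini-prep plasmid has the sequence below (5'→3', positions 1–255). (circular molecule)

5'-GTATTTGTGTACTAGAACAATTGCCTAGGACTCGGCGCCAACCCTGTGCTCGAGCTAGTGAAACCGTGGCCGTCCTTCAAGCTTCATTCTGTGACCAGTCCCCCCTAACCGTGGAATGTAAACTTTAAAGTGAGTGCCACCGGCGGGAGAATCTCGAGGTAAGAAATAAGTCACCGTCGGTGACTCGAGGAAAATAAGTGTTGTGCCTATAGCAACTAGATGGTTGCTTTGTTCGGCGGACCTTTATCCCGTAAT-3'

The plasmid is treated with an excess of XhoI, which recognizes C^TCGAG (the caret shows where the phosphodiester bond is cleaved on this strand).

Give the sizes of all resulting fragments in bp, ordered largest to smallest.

120, 104, 31 bp

XhoI sites (CTCGAG) start at positions 49, 153, 184.
XhoI cuts after the first base of each site, so after positions 49, 153, 184.
Circular molecule, 3 cuts → 3 fragments:
  50–153 → 104 bp
  154–184 → 31 bp
  185–255 then 1–49 → 71 + 49 = 120 bp
Sorted largest to smallest: 120, 104, 31 bp.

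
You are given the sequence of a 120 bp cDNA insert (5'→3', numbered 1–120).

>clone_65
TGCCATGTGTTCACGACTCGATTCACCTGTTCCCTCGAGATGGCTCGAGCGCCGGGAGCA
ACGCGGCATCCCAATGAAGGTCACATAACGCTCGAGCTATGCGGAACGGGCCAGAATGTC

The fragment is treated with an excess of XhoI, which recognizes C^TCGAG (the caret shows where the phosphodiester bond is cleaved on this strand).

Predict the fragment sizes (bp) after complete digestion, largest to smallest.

47, 34, 29, 10 bp

XhoI sites (CTCGAG) start at positions 34, 44, 91.
XhoI cuts after the first base of each site, so after positions 34, 44, 91.
Linear molecule, 3 cuts → 4 fragments:
  1–34 → 34 bp
  35–44 → 10 bp
  45–91 → 47 bp
  92–120 → 29 bp
Sorted largest to smallest: 47, 34, 29, 10 bp.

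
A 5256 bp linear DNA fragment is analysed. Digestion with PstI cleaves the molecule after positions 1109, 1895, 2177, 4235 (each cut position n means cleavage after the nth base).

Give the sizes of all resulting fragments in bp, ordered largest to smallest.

Linear molecule, 4 cuts → 5 fragments:
  1109 − 0 = 1109 bp
  1895 − 1109 = 786 bp
  2177 − 1895 = 282 bp
  4235 − 2177 = 2058 bp
  5256 − 4235 = 1021 bp
Sorted largest to smallest: 2058, 1109, 1021, 786, 282 bp.

2058, 1109, 1021, 786, 282 bp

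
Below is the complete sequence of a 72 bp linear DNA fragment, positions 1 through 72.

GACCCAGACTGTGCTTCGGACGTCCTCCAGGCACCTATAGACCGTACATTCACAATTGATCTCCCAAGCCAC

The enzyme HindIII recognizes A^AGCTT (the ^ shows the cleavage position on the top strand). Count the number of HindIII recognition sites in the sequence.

No occurrence of AAGCTT is present in the sequence.
HindIII does not cut: 0 sites.

0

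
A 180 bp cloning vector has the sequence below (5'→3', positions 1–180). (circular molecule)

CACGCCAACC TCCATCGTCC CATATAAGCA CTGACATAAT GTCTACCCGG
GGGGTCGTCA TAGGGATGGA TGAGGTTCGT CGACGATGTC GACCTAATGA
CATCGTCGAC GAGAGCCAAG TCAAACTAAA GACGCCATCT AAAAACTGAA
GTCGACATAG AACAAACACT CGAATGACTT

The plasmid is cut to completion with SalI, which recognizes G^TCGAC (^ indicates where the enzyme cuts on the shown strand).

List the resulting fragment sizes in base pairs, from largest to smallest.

108, 46, 17, 9 bp

SalI sites (GTCGAC) start at positions 79, 88, 105, 151.
SalI cuts after the first base of each site, so after positions 79, 88, 105, 151.
Circular molecule, 4 cuts → 4 fragments:
  80–88 → 9 bp
  89–105 → 17 bp
  106–151 → 46 bp
  152–180 then 1–79 → 29 + 79 = 108 bp
Sorted largest to smallest: 108, 46, 17, 9 bp.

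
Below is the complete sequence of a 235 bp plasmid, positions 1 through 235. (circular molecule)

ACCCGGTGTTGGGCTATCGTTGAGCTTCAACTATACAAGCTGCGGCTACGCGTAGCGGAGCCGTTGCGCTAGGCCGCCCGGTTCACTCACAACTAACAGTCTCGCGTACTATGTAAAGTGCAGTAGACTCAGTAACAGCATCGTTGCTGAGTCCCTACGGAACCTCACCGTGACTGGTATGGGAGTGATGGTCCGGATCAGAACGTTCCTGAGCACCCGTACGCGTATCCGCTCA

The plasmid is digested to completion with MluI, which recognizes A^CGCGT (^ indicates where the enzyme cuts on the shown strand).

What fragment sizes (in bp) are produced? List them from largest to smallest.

173, 62 bp

MluI sites (ACGCGT) start at positions 48, 221.
MluI cuts after the first base of each site, so after positions 48, 221.
Circular molecule, 2 cuts → 2 fragments:
  49–221 → 173 bp
  222–235 then 1–48 → 14 + 48 = 62 bp
Sorted largest to smallest: 173, 62 bp.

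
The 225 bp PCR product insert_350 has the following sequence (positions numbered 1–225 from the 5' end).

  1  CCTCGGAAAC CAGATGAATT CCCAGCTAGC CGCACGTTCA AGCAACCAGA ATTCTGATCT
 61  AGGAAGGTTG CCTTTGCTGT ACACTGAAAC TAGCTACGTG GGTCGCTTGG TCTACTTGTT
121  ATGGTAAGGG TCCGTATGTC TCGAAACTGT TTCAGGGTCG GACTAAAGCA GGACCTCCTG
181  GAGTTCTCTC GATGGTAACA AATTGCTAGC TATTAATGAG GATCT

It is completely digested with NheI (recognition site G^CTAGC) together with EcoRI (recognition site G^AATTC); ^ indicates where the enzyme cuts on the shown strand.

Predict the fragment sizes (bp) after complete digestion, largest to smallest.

156, 24, 20, 16, 9 bp

NheI sites (GCTAGC) start at positions 25, 205.
NheI cuts after the first base of each site, so after positions 25, 205.
EcoRI sites (GAATTC) start at positions 16, 49.
EcoRI cuts after the first base of each site, so after positions 16, 49.
Combined cut positions: 16, 25, 49, 205.
Linear molecule, 4 cuts → 5 fragments:
  1–16 → 16 bp
  17–25 → 9 bp
  26–49 → 24 bp
  50–205 → 156 bp
  206–225 → 20 bp
Sorted largest to smallest: 156, 24, 20, 16, 9 bp.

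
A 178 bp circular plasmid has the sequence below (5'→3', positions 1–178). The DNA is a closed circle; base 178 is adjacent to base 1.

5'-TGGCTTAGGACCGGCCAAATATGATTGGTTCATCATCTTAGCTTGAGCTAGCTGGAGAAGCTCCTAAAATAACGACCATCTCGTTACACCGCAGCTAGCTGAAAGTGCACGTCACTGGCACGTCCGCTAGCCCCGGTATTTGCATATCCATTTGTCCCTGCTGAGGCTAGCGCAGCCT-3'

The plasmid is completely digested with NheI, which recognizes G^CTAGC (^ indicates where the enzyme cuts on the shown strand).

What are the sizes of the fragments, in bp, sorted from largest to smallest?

NheI sites (GCTAGC) start at positions 47, 94, 126, 166.
NheI cuts after the first base of each site, so after positions 47, 94, 126, 166.
Circular molecule, 4 cuts → 4 fragments:
  48–94 → 47 bp
  95–126 → 32 bp
  127–166 → 40 bp
  167–178 then 1–47 → 12 + 47 = 59 bp
Sorted largest to smallest: 59, 47, 40, 32 bp.

59, 47, 40, 32 bp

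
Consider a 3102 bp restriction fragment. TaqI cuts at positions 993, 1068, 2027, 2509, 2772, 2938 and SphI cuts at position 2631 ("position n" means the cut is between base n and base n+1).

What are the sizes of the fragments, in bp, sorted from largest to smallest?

Combined cut positions (sorted): 993, 1068, 2027, 2509, 2631, 2772, 2938.
Linear molecule, 7 cuts → 8 fragments:
  993 − 0 = 993 bp
  1068 − 993 = 75 bp
  2027 − 1068 = 959 bp
  2509 − 2027 = 482 bp
  2631 − 2509 = 122 bp
  2772 − 2631 = 141 bp
  2938 − 2772 = 166 bp
  3102 − 2938 = 164 bp
Sorted largest to smallest: 993, 959, 482, 166, 164, 141, 122, 75 bp.

993, 959, 482, 166, 164, 141, 122, 75 bp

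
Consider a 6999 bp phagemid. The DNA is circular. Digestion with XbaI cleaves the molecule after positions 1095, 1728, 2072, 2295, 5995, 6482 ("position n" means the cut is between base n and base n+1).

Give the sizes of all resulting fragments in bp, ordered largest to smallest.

3700, 1612, 633, 487, 344, 223 bp

Circular molecule, 6 cuts → 6 fragments:
  1728 − 1095 = 633 bp
  2072 − 1728 = 344 bp
  2295 − 2072 = 223 bp
  5995 − 2295 = 3700 bp
  6482 − 5995 = 487 bp
  wrap: 6999 − 6482 + 1095 = 1612 bp
Sorted largest to smallest: 3700, 1612, 633, 487, 344, 223 bp.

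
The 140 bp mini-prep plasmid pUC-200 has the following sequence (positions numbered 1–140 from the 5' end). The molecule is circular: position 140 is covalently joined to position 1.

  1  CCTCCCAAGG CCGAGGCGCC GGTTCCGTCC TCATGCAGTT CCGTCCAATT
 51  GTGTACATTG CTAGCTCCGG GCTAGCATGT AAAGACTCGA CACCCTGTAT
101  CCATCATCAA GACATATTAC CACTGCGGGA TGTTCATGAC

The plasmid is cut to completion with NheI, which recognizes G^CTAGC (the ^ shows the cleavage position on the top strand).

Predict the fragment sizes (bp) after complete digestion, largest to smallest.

129, 11 bp

NheI sites (GCTAGC) start at positions 60, 71.
NheI cuts after the first base of each site, so after positions 60, 71.
Circular molecule, 2 cuts → 2 fragments:
  61–71 → 11 bp
  72–140 then 1–60 → 69 + 60 = 129 bp
Sorted largest to smallest: 129, 11 bp.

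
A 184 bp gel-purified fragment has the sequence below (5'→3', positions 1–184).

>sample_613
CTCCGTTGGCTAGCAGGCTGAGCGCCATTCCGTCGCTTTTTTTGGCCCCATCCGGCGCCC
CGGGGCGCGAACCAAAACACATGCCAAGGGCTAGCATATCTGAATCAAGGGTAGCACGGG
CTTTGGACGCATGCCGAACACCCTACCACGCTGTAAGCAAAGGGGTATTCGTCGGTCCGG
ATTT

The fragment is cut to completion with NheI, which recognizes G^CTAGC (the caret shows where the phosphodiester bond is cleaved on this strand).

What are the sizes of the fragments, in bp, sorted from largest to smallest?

NheI sites (GCTAGC) start at positions 9, 90.
NheI cuts after the first base of each site, so after positions 9, 90.
Linear molecule, 2 cuts → 3 fragments:
  1–9 → 9 bp
  10–90 → 81 bp
  91–184 → 94 bp
Sorted largest to smallest: 94, 81, 9 bp.

94, 81, 9 bp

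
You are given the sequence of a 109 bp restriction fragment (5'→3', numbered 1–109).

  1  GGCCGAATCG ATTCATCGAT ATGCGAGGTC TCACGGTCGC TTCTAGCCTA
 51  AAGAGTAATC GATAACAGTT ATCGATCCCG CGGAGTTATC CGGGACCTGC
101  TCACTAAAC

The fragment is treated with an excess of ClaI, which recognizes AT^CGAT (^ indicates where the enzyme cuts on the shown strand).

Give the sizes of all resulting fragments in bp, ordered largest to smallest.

ClaI sites (ATCGAT) start at positions 7, 15, 58, 71.
ClaI cuts after base 2 of each site, so after positions 8, 16, 59, 72.
Linear molecule, 4 cuts → 5 fragments:
  1–8 → 8 bp
  9–16 → 8 bp
  17–59 → 43 bp
  60–72 → 13 bp
  73–109 → 37 bp
Sorted largest to smallest: 43, 37, 13, 8, 8 bp.

43, 37, 13, 8, 8 bp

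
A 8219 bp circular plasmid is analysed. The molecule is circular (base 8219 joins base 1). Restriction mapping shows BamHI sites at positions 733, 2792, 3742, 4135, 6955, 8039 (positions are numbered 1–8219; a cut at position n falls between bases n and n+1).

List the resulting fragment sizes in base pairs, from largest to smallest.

2820, 2059, 1084, 950, 913, 393 bp

Circular molecule, 6 cuts → 6 fragments:
  2792 − 733 = 2059 bp
  3742 − 2792 = 950 bp
  4135 − 3742 = 393 bp
  6955 − 4135 = 2820 bp
  8039 − 6955 = 1084 bp
  wrap: 8219 − 8039 + 733 = 913 bp
Sorted largest to smallest: 2820, 2059, 1084, 950, 913, 393 bp.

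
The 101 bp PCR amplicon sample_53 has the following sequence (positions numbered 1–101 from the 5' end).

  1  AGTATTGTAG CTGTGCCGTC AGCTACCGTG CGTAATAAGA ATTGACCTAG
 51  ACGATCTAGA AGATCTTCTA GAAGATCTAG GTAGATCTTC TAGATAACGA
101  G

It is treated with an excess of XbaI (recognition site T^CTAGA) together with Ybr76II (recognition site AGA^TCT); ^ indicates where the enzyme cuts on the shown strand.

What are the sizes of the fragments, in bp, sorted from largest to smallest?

XbaI sites (TCTAGA) start at positions 55, 67, 89.
XbaI cuts after the first base of each site, so after positions 55, 67, 89.
Ybr76II sites (AGATCT) start at positions 61, 73, 83.
Ybr76II cuts after base 3 of each site, so after positions 63, 75, 85.
Combined cut positions: 55, 63, 67, 75, 85, 89.
Linear molecule, 6 cuts → 7 fragments:
  1–55 → 55 bp
  56–63 → 8 bp
  64–67 → 4 bp
  68–75 → 8 bp
  76–85 → 10 bp
  86–89 → 4 bp
  90–101 → 12 bp
Sorted largest to smallest: 55, 12, 10, 8, 8, 4, 4 bp.

55, 12, 10, 8, 8, 4, 4 bp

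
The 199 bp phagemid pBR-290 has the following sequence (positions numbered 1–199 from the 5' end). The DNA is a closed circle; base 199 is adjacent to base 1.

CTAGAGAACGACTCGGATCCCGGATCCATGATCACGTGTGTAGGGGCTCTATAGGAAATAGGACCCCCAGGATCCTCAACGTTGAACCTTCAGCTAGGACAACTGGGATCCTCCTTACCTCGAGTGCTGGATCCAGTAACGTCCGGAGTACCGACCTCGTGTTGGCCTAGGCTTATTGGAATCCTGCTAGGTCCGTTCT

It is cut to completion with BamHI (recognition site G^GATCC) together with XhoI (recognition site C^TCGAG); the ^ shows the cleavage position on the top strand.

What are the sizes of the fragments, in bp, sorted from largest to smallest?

BamHI sites (GGATCC) start at positions 15, 22, 70, 106, 129.
BamHI cuts after the first base of each site, so after positions 15, 22, 70, 106, 129.
The XhoI site (CTCGAG) starts at position 119.
XhoI cuts after the first base of each site, so after position 119.
Combined cut positions: 15, 22, 70, 106, 119, 129.
Circular molecule, 6 cuts → 6 fragments:
  16–22 → 7 bp
  23–70 → 48 bp
  71–106 → 36 bp
  107–119 → 13 bp
  120–129 → 10 bp
  130–199 then 1–15 → 70 + 15 = 85 bp
Sorted largest to smallest: 85, 48, 36, 13, 10, 7 bp.

85, 48, 36, 13, 10, 7 bp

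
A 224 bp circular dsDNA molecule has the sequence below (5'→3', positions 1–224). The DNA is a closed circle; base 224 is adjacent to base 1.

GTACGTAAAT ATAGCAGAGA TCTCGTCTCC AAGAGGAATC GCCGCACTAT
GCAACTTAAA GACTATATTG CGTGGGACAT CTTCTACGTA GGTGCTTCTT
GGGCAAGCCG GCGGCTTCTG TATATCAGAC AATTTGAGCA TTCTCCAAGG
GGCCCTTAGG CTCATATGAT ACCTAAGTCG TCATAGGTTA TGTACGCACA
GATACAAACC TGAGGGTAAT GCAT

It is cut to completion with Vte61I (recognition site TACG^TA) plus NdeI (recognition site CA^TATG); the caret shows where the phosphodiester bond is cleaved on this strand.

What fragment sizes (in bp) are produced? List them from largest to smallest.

83, 76, 65 bp

Vte61I sites (TACGTA) start at positions 2, 85.
Vte61I cuts after base 4 of each site, so after positions 5, 88.
The NdeI site (CATATG) starts at position 163.
NdeI cuts after base 2 of each site, so after position 164.
Combined cut positions: 5, 88, 164.
Circular molecule, 3 cuts → 3 fragments:
  6–88 → 83 bp
  89–164 → 76 bp
  165–224 then 1–5 → 60 + 5 = 65 bp
Sorted largest to smallest: 83, 76, 65 bp.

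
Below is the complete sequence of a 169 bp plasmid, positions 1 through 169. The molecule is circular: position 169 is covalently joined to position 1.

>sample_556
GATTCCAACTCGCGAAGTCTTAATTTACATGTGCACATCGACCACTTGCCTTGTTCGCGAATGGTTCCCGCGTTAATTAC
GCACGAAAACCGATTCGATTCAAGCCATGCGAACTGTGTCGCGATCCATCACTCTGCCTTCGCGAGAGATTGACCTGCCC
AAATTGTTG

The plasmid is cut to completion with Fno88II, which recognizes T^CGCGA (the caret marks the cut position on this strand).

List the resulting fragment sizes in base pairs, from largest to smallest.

64, 45, 39, 21 bp

Fno88II sites (TCGCGA) start at positions 10, 55, 119, 140.
Fno88II cuts after the first base of each site, so after positions 10, 55, 119, 140.
Circular molecule, 4 cuts → 4 fragments:
  11–55 → 45 bp
  56–119 → 64 bp
  120–140 → 21 bp
  141–169 then 1–10 → 29 + 10 = 39 bp
Sorted largest to smallest: 64, 45, 39, 21 bp.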